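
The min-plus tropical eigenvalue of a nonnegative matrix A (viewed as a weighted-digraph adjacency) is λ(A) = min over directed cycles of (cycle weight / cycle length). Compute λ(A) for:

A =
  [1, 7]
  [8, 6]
λ(A) = 1

Enumerate directed cycles and compute their means (weight / length). Sample:
  cycle 0 → 0: weight = 1, length = 1, mean = 1/1 ≈ 1.000
  cycle 1 → 1: weight = 6, length = 1, mean = 6/1 ≈ 6.000
  cycle 0 → 1 → 0: weight = 15, length = 2, mean = 15/2 ≈ 7.500
  cycle 1 → 0 → 1: weight = 15, length = 2, mean = 15/2 ≈ 7.500
Minimum mean = 1.000, attained e.g. along the cycle 0 → 0 with weight 1 and length 1. So λ(A) = 1/1 = 1.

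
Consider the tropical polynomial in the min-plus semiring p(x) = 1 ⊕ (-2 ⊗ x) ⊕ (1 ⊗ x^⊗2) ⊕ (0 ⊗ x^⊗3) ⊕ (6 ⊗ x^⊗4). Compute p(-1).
p(-1) = -3

A tropical monomial a ⊗ x^⊗i evaluates to a + i · x. Evaluating each term at x = -1:
  Term 0 contributes 1 + 0 · -1 = 1
  Term 1 contributes -2 + 1 · -1 = -3
  Term 2 contributes 1 + 2 · -1 = -1
  Term 3 contributes 0 + 3 · -1 = -3
  Term 4 contributes 6 + 4 · -1 = 2
p(-1) = ⊕ of these = min[1, -3, -1, -3, 2] = -3.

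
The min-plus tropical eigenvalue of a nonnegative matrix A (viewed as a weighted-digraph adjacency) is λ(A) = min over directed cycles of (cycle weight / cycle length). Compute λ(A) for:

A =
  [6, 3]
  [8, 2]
λ(A) = 2

Enumerate directed cycles and compute their means (weight / length). Sample:
  cycle 0 → 0: weight = 6, length = 1, mean = 6/1 ≈ 6.000
  cycle 1 → 1: weight = 2, length = 1, mean = 2/1 ≈ 2.000
  cycle 0 → 1 → 0: weight = 11, length = 2, mean = 11/2 ≈ 5.500
  cycle 1 → 0 → 1: weight = 11, length = 2, mean = 11/2 ≈ 5.500
Minimum mean = 2.000, attained e.g. along the cycle 1 → 1 with weight 2 and length 1. So λ(A) = 2/1 = 2.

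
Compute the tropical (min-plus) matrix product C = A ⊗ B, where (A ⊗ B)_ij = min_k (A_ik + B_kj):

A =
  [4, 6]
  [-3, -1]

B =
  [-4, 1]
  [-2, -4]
A ⊗ B =
  [0, 2]
  [-7, -5]

Apply the min-plus product entry-by-entry:
  C[0][0] = min over k of (A[0][0] + B[0][0] = 4 + -4 = 0, A[0][1] + B[1][0] = 6 + -2 = 4) = 0 (attained at k = 0)
  C[0][1] = min over k of (A[0][0] + B[0][1] = 4 + 1 = 5, A[0][1] + B[1][1] = 6 + -4 = 2) = 2 (attained at k = 1)
  C[1][0] = min over k of (A[1][0] + B[0][0] = -3 + -4 = -7, A[1][1] + B[1][0] = -1 + -2 = -3) = -7 (attained at k = 0)
  C[1][1] = min over k of (A[1][0] + B[0][1] = -3 + 1 = -2, A[1][1] + B[1][1] = -1 + -4 = -5) = -5 (attained at k = 1)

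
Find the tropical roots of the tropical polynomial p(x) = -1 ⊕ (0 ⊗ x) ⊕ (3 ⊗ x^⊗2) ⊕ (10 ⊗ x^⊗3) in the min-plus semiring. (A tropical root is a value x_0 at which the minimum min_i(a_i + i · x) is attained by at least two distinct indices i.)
Roots: {-7, -3, -1}

Each tropical root is a break point of the lower envelope of the lines y = a_i + i · x (there are 4 lines, with slopes 0, 1, ..., 3). Only the lines that attain the minimum somewhere contribute to roots; other lines are dominated. Here the surviving (envelope) indices are i = 3, i = 2, i = 1, i = 0.
Intersections between consecutive envelope lines give the roots: for adjacent envelope indices i < j the intersection is x = (a_i − a_j) / (j − i). Reading off the sorted break points: {-7, -3, -1}.
Verification: at each break x_0, at least two indices attain the minimum of min_i(a_i + i · x_0).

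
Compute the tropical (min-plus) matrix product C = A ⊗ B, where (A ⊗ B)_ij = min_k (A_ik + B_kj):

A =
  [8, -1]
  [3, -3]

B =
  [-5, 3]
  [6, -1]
A ⊗ B =
  [3, -2]
  [-2, -4]

Apply the min-plus product entry-by-entry:
  C[0][0] = min over k of (A[0][0] + B[0][0] = 8 + -5 = 3, A[0][1] + B[1][0] = -1 + 6 = 5) = 3 (attained at k = 0)
  C[0][1] = min over k of (A[0][0] + B[0][1] = 8 + 3 = 11, A[0][1] + B[1][1] = -1 + -1 = -2) = -2 (attained at k = 1)
  C[1][0] = min over k of (A[1][0] + B[0][0] = 3 + -5 = -2, A[1][1] + B[1][0] = -3 + 6 = 3) = -2 (attained at k = 0)
  C[1][1] = min over k of (A[1][0] + B[0][1] = 3 + 3 = 6, A[1][1] + B[1][1] = -3 + -1 = -4) = -4 (attained at k = 1)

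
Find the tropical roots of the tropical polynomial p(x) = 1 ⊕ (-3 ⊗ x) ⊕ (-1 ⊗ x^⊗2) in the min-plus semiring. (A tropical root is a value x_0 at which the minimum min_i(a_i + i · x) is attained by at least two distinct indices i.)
Roots: {-2, 4}

Each tropical root is a break point of the lower envelope of the lines y = a_i + i · x (there are 3 lines, with slopes 0, 1, ..., 2). Only the lines that attain the minimum somewhere contribute to roots; other lines are dominated. Here the surviving (envelope) indices are i = 2, i = 1, i = 0.
Intersections between consecutive envelope lines give the roots: for adjacent envelope indices i < j the intersection is x = (a_i − a_j) / (j − i). Reading off the sorted break points: {-2, 4}.
Verification: at each break x_0, at least two indices attain the minimum of min_i(a_i + i · x_0).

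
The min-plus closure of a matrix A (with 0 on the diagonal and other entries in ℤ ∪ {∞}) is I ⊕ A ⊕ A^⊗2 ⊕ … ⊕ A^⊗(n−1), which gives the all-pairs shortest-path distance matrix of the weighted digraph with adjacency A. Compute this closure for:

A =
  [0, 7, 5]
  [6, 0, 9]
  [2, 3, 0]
Closure =
  [0, 7, 5]
  [6, 0, 9]
  [2, 3, 0]

This is the Floyd-Warshall all-pairs shortest-path computation. For each intermediate vertex k = 0, 1, …, 2, update dist[i][j] ← min(dist[i][j], dist[i][k] + dist[k][j]). The final matrix gives, for each (i, j), the minimum total weight of any directed path from i to j (possibly empty when i = j).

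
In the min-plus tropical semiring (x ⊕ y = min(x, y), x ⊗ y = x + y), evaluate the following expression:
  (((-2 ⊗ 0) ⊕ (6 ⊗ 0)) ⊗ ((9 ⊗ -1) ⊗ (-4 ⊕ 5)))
(((-2 ⊗ 0) ⊕ (6 ⊗ 0)) ⊗ ((9 ⊗ -1) ⊗ (-4 ⊕ 5))) = 2

Expand innermost to outermost. Recall ⊕ takes the minimum of its arguments and ⊗ takes their sum. Working out the expression (((-2 ⊗ 0) ⊕ (6 ⊗ 0)) ⊗ ((9 ⊗ -1) ⊗ (-4 ⊕ 5))) gives 2.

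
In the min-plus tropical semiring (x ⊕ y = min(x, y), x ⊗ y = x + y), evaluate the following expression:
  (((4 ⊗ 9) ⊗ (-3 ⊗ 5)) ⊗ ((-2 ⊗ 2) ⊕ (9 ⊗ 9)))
(((4 ⊗ 9) ⊗ (-3 ⊗ 5)) ⊗ ((-2 ⊗ 2) ⊕ (9 ⊗ 9))) = 15

Expand innermost to outermost. Recall ⊕ takes the minimum of its arguments and ⊗ takes their sum. Working out the expression (((4 ⊗ 9) ⊗ (-3 ⊗ 5)) ⊗ ((-2 ⊗ 2) ⊕ (9 ⊗ 9))) gives 15.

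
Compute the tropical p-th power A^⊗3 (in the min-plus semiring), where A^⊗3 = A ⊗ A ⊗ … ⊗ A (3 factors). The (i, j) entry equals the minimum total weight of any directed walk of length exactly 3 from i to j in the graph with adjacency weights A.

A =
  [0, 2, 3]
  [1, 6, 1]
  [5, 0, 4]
A^⊗3 =
  [0, 2, 3]
  [1, 3, 2]
  [1, 1, 4]

Each entry (A^⊗3)_ij equals the minimum over all length-3 walks i = v_0 → v_1 → … → v_3 = j of Σ_t A[v_t][v_{t+1}]. For example, for (i, j) = (0, 2) we minimise over 9 possible intermediate vertex sequences; the minimum is 3, attained along the walk 0 → 0 → 0 → 2.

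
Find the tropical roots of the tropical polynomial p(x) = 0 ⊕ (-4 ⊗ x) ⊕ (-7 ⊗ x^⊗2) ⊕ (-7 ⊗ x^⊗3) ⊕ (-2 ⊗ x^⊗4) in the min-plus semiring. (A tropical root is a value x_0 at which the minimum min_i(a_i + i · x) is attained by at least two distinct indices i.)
Roots: {-5, 0, 3, 4}

Each tropical root is a break point of the lower envelope of the lines y = a_i + i · x (there are 5 lines, with slopes 0, 1, ..., 4). Only the lines that attain the minimum somewhere contribute to roots; other lines are dominated. Here the surviving (envelope) indices are i = 4, i = 3, i = 2, i = 1, i = 0.
Intersections between consecutive envelope lines give the roots: for adjacent envelope indices i < j the intersection is x = (a_i − a_j) / (j − i). Reading off the sorted break points: {-5, 0, 3, 4}.
Verification: at each break x_0, at least two indices attain the minimum of min_i(a_i + i · x_0).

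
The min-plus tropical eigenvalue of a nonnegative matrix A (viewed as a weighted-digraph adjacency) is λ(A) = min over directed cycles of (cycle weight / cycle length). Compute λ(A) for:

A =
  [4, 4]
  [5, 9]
λ(A) = 4

Enumerate directed cycles and compute their means (weight / length). Sample:
  cycle 0 → 0: weight = 4, length = 1, mean = 4/1 ≈ 4.000
  cycle 1 → 1: weight = 9, length = 1, mean = 9/1 ≈ 9.000
  cycle 0 → 1 → 0: weight = 9, length = 2, mean = 9/2 ≈ 4.500
  cycle 1 → 0 → 1: weight = 9, length = 2, mean = 9/2 ≈ 4.500
Minimum mean = 4.000, attained e.g. along the cycle 0 → 0 with weight 4 and length 1. So λ(A) = 4/1 = 4.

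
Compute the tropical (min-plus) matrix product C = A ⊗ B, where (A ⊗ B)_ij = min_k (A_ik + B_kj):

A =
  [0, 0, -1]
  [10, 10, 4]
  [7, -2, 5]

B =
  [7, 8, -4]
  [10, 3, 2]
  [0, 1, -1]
A ⊗ B =
  [-1, 0, -4]
  [4, 5, 3]
  [5, 1, 0]

Apply the min-plus product entry-by-entry:
  C[0][0] = min over k of (A[0][0] + B[0][0] = 0 + 7 = 7, A[0][1] + B[1][0] = 0 + 10 = 10, A[0][2] + B[2][0] = -1 + 0 = -1) = -1 (attained at k = 2)
  C[0][1] = min over k of (A[0][0] + B[0][1] = 0 + 8 = 8, A[0][1] + B[1][1] = 0 + 3 = 3, A[0][2] + B[2][1] = -1 + 1 = 0) = 0 (attained at k = 2)
  C[0][2] = min over k of (A[0][0] + B[0][2] = 0 + -4 = -4, A[0][1] + B[1][2] = 0 + 2 = 2, A[0][2] + B[2][2] = -1 + -1 = -2) = -4 (attained at k = 0)
  C[1][0] = min over k of (A[1][0] + B[0][0] = 10 + 7 = 17, A[1][1] + B[1][0] = 10 + 10 = 20, A[1][2] + B[2][0] = 4 + 0 = 4) = 4 (attained at k = 2)
  C[1][1] = min over k of (A[1][0] + B[0][1] = 10 + 8 = 18, A[1][1] + B[1][1] = 10 + 3 = 13, A[1][2] + B[2][1] = 4 + 1 = 5) = 5 (attained at k = 2)
  C[1][2] = min over k of (A[1][0] + B[0][2] = 10 + -4 = 6, A[1][1] + B[1][2] = 10 + 2 = 12, A[1][2] + B[2][2] = 4 + -1 = 3) = 3 (attained at k = 2)
  C[2][0] = min over k of (A[2][0] + B[0][0] = 7 + 7 = 14, A[2][1] + B[1][0] = -2 + 10 = 8, A[2][2] + B[2][0] = 5 + 0 = 5) = 5 (attained at k = 2)
  C[2][1] = min over k of (A[2][0] + B[0][1] = 7 + 8 = 15, A[2][1] + B[1][1] = -2 + 3 = 1, A[2][2] + B[2][1] = 5 + 1 = 6) = 1 (attained at k = 1)
  C[2][2] = min over k of (A[2][0] + B[0][2] = 7 + -4 = 3, A[2][1] + B[1][2] = -2 + 2 = 0, A[2][2] + B[2][2] = 5 + -1 = 4) = 0 (attained at k = 1)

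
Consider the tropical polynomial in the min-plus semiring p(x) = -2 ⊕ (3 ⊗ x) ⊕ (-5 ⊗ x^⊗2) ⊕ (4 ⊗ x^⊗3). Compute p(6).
p(6) = -2

A tropical monomial a ⊗ x^⊗i evaluates to a + i · x. Evaluating each term at x = 6:
  Term 0 contributes -2 + 0 · 6 = -2
  Term 1 contributes 3 + 1 · 6 = 9
  Term 2 contributes -5 + 2 · 6 = 7
  Term 3 contributes 4 + 3 · 6 = 22
p(6) = ⊕ of these = min[-2, 9, 7, 22] = -2.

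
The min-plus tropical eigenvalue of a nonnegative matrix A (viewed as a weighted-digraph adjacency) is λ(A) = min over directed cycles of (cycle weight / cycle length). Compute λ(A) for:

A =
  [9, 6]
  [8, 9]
λ(A) = 7

Enumerate directed cycles and compute their means (weight / length). Sample:
  cycle 0 → 0: weight = 9, length = 1, mean = 9/1 ≈ 9.000
  cycle 1 → 1: weight = 9, length = 1, mean = 9/1 ≈ 9.000
  cycle 0 → 1 → 0: weight = 14, length = 2, mean = 14/2 ≈ 7.000
  cycle 1 → 0 → 1: weight = 14, length = 2, mean = 14/2 ≈ 7.000
Minimum mean = 7.000, attained e.g. along the cycle 0 → 1 → 0 with weight 14 and length 2. So λ(A) = 14/2 = 7.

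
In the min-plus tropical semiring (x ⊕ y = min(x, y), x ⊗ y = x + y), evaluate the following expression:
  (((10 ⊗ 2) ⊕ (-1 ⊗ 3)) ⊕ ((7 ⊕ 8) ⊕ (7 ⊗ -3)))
(((10 ⊗ 2) ⊕ (-1 ⊗ 3)) ⊕ ((7 ⊕ 8) ⊕ (7 ⊗ -3))) = 2

Expand innermost to outermost. Recall ⊕ takes the minimum of its arguments and ⊗ takes their sum. Working out the expression (((10 ⊗ 2) ⊕ (-1 ⊗ 3)) ⊕ ((7 ⊕ 8) ⊕ (7 ⊗ -3))) gives 2.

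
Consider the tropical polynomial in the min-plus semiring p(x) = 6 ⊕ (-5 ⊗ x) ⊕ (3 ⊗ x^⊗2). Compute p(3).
p(3) = -2

A tropical monomial a ⊗ x^⊗i evaluates to a + i · x. Evaluating each term at x = 3:
  Term 0 contributes 6 + 0 · 3 = 6
  Term 1 contributes -5 + 1 · 3 = -2
  Term 2 contributes 3 + 2 · 3 = 9
p(3) = ⊕ of these = min[6, -2, 9] = -2.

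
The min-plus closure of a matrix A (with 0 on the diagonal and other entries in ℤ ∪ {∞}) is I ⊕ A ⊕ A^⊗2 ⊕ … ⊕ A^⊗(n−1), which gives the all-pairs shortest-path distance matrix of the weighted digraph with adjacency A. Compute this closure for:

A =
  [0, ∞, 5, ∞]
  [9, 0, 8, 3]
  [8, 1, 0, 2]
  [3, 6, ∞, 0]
Closure =
  [0, 6, 5, 7]
  [6, 0, 8, 3]
  [5, 1, 0, 2]
  [3, 6, 8, 0]

This is the Floyd-Warshall all-pairs shortest-path computation. For each intermediate vertex k = 0, 1, …, 3, update dist[i][j] ← min(dist[i][j], dist[i][k] + dist[k][j]). The final matrix gives, for each (i, j), the minimum total weight of any directed path from i to j (possibly empty when i = j).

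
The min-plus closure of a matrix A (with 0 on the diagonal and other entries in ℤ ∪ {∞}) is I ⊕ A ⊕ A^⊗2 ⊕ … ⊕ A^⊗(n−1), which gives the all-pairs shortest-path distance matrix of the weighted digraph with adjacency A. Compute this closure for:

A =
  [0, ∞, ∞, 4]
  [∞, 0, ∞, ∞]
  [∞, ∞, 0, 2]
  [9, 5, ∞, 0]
Closure =
  [0, 9, ∞, 4]
  [∞, 0, ∞, ∞]
  [11, 7, 0, 2]
  [9, 5, ∞, 0]

This is the Floyd-Warshall all-pairs shortest-path computation. For each intermediate vertex k = 0, 1, …, 3, update dist[i][j] ← min(dist[i][j], dist[i][k] + dist[k][j]). The final matrix gives, for each (i, j), the minimum total weight of any directed path from i to j (possibly empty when i = j).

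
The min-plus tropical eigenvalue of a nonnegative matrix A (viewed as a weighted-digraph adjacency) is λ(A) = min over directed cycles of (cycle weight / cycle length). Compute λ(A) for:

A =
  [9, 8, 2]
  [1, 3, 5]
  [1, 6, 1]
λ(A) = 1

Enumerate directed cycles and compute their means (weight / length). Sample:
  cycle 0 → 0: weight = 9, length = 1, mean = 9/1 ≈ 9.000
  cycle 1 → 1: weight = 3, length = 1, mean = 3/1 ≈ 3.000
  cycle 2 → 2: weight = 1, length = 1, mean = 1/1 ≈ 1.000
  cycle 0 → 1 → 0: weight = 9, length = 2, mean = 9/2 ≈ 4.500
  cycle 0 → 2 → 0: weight = 3, length = 2, mean = 3/2 ≈ 1.500
  cycle 1 → 0 → 1: weight = 9, length = 2, mean = 9/2 ≈ 4.500
Minimum mean = 1.000, attained e.g. along the cycle 2 → 2 with weight 1 and length 1. So λ(A) = 1/1 = 1.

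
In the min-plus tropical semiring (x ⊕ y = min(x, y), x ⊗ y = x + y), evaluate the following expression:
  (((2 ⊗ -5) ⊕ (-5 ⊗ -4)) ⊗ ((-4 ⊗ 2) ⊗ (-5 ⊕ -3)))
(((2 ⊗ -5) ⊕ (-5 ⊗ -4)) ⊗ ((-4 ⊗ 2) ⊗ (-5 ⊕ -3))) = -16

Expand innermost to outermost. Recall ⊕ takes the minimum of its arguments and ⊗ takes their sum. Working out the expression (((2 ⊗ -5) ⊕ (-5 ⊗ -4)) ⊗ ((-4 ⊗ 2) ⊗ (-5 ⊕ -3))) gives -16.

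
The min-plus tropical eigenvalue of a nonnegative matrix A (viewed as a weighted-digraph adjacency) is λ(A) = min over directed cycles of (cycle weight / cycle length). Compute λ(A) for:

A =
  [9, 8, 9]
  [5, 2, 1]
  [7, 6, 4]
λ(A) = 2

Enumerate directed cycles and compute their means (weight / length). Sample:
  cycle 0 → 0: weight = 9, length = 1, mean = 9/1 ≈ 9.000
  cycle 1 → 1: weight = 2, length = 1, mean = 2/1 ≈ 2.000
  cycle 2 → 2: weight = 4, length = 1, mean = 4/1 ≈ 4.000
  cycle 0 → 1 → 0: weight = 13, length = 2, mean = 13/2 ≈ 6.500
  cycle 0 → 2 → 0: weight = 16, length = 2, mean = 16/2 ≈ 8.000
  cycle 1 → 0 → 1: weight = 13, length = 2, mean = 13/2 ≈ 6.500
Minimum mean = 2.000, attained e.g. along the cycle 1 → 1 with weight 2 and length 1. So λ(A) = 2/1 = 2.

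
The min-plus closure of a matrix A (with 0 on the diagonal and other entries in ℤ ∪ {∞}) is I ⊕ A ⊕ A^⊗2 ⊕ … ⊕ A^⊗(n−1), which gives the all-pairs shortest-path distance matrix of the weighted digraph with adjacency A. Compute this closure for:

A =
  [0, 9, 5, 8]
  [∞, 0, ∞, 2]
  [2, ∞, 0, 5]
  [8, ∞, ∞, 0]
Closure =
  [0, 9, 5, 8]
  [10, 0, 15, 2]
  [2, 11, 0, 5]
  [8, 17, 13, 0]

This is the Floyd-Warshall all-pairs shortest-path computation. For each intermediate vertex k = 0, 1, …, 3, update dist[i][j] ← min(dist[i][j], dist[i][k] + dist[k][j]). The final matrix gives, for each (i, j), the minimum total weight of any directed path from i to j (possibly empty when i = j).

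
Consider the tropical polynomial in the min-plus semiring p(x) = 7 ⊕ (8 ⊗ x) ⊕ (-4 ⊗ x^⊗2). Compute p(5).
p(5) = 6

A tropical monomial a ⊗ x^⊗i evaluates to a + i · x. Evaluating each term at x = 5:
  Term 0 contributes 7 + 0 · 5 = 7
  Term 1 contributes 8 + 1 · 5 = 13
  Term 2 contributes -4 + 2 · 5 = 6
p(5) = ⊕ of these = min[7, 13, 6] = 6.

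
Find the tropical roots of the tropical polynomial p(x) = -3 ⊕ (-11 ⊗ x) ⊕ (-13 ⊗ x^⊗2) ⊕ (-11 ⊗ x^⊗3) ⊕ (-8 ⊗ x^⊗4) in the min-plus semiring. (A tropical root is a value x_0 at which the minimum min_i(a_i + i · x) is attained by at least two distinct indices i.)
Roots: {-3, -2, 2, 8}

Each tropical root is a break point of the lower envelope of the lines y = a_i + i · x (there are 5 lines, with slopes 0, 1, ..., 4). Only the lines that attain the minimum somewhere contribute to roots; other lines are dominated. Here the surviving (envelope) indices are i = 4, i = 3, i = 2, i = 1, i = 0.
Intersections between consecutive envelope lines give the roots: for adjacent envelope indices i < j the intersection is x = (a_i − a_j) / (j − i). Reading off the sorted break points: {-3, -2, 2, 8}.
Verification: at each break x_0, at least two indices attain the minimum of min_i(a_i + i · x_0).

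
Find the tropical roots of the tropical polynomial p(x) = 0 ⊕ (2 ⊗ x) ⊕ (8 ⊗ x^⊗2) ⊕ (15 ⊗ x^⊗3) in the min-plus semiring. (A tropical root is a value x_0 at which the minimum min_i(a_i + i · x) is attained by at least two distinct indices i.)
Roots: {-7, -6, -2}

Each tropical root is a break point of the lower envelope of the lines y = a_i + i · x (there are 4 lines, with slopes 0, 1, ..., 3). Only the lines that attain the minimum somewhere contribute to roots; other lines are dominated. Here the surviving (envelope) indices are i = 3, i = 2, i = 1, i = 0.
Intersections between consecutive envelope lines give the roots: for adjacent envelope indices i < j the intersection is x = (a_i − a_j) / (j − i). Reading off the sorted break points: {-7, -6, -2}.
Verification: at each break x_0, at least two indices attain the minimum of min_i(a_i + i · x_0).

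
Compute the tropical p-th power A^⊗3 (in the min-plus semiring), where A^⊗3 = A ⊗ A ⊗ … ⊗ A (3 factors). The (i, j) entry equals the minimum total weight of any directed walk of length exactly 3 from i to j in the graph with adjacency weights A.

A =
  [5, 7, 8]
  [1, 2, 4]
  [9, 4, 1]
A^⊗3 =
  [10, 11, 10]
  [5, 6, 6]
  [6, 6, 3]

Each entry (A^⊗3)_ij equals the minimum over all length-3 walks i = v_0 → v_1 → … → v_3 = j of Σ_t A[v_t][v_{t+1}]. For example, for (i, j) = (0, 2) we minimise over 9 possible intermediate vertex sequences; the minimum is 10, attained along the walk 0 → 2 → 2 → 2.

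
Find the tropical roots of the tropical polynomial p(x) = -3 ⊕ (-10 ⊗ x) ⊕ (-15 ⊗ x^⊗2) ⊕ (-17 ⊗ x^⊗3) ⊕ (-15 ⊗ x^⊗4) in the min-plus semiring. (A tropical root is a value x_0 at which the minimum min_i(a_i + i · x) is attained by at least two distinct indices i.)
Roots: {-2, 2, 5, 7}

Each tropical root is a break point of the lower envelope of the lines y = a_i + i · x (there are 5 lines, with slopes 0, 1, ..., 4). Only the lines that attain the minimum somewhere contribute to roots; other lines are dominated. Here the surviving (envelope) indices are i = 4, i = 3, i = 2, i = 1, i = 0.
Intersections between consecutive envelope lines give the roots: for adjacent envelope indices i < j the intersection is x = (a_i − a_j) / (j − i). Reading off the sorted break points: {-2, 2, 5, 7}.
Verification: at each break x_0, at least two indices attain the minimum of min_i(a_i + i · x_0).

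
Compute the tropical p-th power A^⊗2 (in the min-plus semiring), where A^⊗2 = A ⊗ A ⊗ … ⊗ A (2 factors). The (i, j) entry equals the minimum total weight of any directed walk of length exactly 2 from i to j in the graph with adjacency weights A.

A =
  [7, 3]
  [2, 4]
A^⊗2 =
  [5, 7]
  [6, 5]

Each entry (A^⊗2)_ij equals the minimum over all length-2 walks i = v_0 → v_1 → … → v_2 = j of Σ_t A[v_t][v_{t+1}]. For example, for (i, j) = (0, 1) we minimise over 2 possible intermediate vertex sequences; the minimum is 7, attained along the walk 0 → 1 → 1.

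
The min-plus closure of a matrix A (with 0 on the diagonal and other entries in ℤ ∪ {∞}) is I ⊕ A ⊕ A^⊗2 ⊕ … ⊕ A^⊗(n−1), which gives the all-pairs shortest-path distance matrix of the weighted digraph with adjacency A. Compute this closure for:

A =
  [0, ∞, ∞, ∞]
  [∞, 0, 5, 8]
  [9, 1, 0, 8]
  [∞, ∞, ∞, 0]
Closure =
  [0, ∞, ∞, ∞]
  [14, 0, 5, 8]
  [9, 1, 0, 8]
  [∞, ∞, ∞, 0]

This is the Floyd-Warshall all-pairs shortest-path computation. For each intermediate vertex k = 0, 1, …, 3, update dist[i][j] ← min(dist[i][j], dist[i][k] + dist[k][j]). The final matrix gives, for each (i, j), the minimum total weight of any directed path from i to j (possibly empty when i = j).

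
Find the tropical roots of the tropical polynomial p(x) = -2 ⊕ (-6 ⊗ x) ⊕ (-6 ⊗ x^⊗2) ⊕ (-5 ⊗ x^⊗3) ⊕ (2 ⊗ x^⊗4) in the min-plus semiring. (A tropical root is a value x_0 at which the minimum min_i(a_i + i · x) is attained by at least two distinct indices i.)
Roots: {-7, -1, 0, 4}

Each tropical root is a break point of the lower envelope of the lines y = a_i + i · x (there are 5 lines, with slopes 0, 1, ..., 4). Only the lines that attain the minimum somewhere contribute to roots; other lines are dominated. Here the surviving (envelope) indices are i = 4, i = 3, i = 2, i = 1, i = 0.
Intersections between consecutive envelope lines give the roots: for adjacent envelope indices i < j the intersection is x = (a_i − a_j) / (j − i). Reading off the sorted break points: {-7, -1, 0, 4}.
Verification: at each break x_0, at least two indices attain the minimum of min_i(a_i + i · x_0).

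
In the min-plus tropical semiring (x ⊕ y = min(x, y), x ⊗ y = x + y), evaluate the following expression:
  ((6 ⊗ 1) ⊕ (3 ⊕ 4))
((6 ⊗ 1) ⊕ (3 ⊕ 4)) = 3

Expand innermost to outermost. Recall ⊕ takes the minimum of its arguments and ⊗ takes their sum. Working out the expression ((6 ⊗ 1) ⊕ (3 ⊕ 4)) gives 3.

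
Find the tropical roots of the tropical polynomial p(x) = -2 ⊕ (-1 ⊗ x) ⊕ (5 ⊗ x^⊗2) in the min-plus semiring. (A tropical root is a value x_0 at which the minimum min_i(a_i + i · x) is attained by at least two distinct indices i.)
Roots: {-6, -1}

Each tropical root is a break point of the lower envelope of the lines y = a_i + i · x (there are 3 lines, with slopes 0, 1, ..., 2). Only the lines that attain the minimum somewhere contribute to roots; other lines are dominated. Here the surviving (envelope) indices are i = 2, i = 1, i = 0.
Intersections between consecutive envelope lines give the roots: for adjacent envelope indices i < j the intersection is x = (a_i − a_j) / (j − i). Reading off the sorted break points: {-6, -1}.
Verification: at each break x_0, at least two indices attain the minimum of min_i(a_i + i · x_0).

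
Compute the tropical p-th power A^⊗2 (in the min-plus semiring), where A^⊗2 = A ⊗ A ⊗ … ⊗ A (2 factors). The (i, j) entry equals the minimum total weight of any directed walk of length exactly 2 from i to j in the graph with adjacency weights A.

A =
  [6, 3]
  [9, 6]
A^⊗2 =
  [12, 9]
  [15, 12]

Each entry (A^⊗2)_ij equals the minimum over all length-2 walks i = v_0 → v_1 → … → v_2 = j of Σ_t A[v_t][v_{t+1}]. For example, for (i, j) = (0, 1) we minimise over 2 possible intermediate vertex sequences; the minimum is 9, attained along the walk 0 → 0 → 1.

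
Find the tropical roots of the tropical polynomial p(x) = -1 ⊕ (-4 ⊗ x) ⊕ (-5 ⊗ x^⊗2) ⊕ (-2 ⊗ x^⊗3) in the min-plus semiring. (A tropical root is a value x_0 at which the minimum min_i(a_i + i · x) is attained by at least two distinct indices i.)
Roots: {-3, 1, 3}

Each tropical root is a break point of the lower envelope of the lines y = a_i + i · x (there are 4 lines, with slopes 0, 1, ..., 3). Only the lines that attain the minimum somewhere contribute to roots; other lines are dominated. Here the surviving (envelope) indices are i = 3, i = 2, i = 1, i = 0.
Intersections between consecutive envelope lines give the roots: for adjacent envelope indices i < j the intersection is x = (a_i − a_j) / (j − i). Reading off the sorted break points: {-3, 1, 3}.
Verification: at each break x_0, at least two indices attain the minimum of min_i(a_i + i · x_0).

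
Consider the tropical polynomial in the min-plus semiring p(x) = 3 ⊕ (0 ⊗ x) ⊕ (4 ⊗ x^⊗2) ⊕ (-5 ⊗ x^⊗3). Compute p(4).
p(4) = 3

A tropical monomial a ⊗ x^⊗i evaluates to a + i · x. Evaluating each term at x = 4:
  Term 0 contributes 3 + 0 · 4 = 3
  Term 1 contributes 0 + 1 · 4 = 4
  Term 2 contributes 4 + 2 · 4 = 12
  Term 3 contributes -5 + 3 · 4 = 7
p(4) = ⊕ of these = min[3, 4, 12, 7] = 3.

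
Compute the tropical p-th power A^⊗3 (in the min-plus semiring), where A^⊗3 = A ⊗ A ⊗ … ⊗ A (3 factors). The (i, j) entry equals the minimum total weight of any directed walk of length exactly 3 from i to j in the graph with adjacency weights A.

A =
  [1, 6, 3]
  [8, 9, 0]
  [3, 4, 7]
A^⊗3 =
  [3, 8, 5]
  [4, 9, 4]
  [5, 8, 7]

Each entry (A^⊗3)_ij equals the minimum over all length-3 walks i = v_0 → v_1 → … → v_3 = j of Σ_t A[v_t][v_{t+1}]. For example, for (i, j) = (0, 2) we minimise over 9 possible intermediate vertex sequences; the minimum is 5, attained along the walk 0 → 0 → 0 → 2.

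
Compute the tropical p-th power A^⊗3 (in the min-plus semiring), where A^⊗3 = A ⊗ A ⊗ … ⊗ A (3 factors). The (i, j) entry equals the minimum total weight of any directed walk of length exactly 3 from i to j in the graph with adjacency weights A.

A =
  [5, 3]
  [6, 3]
A^⊗3 =
  [12, 9]
  [12, 9]

Each entry (A^⊗3)_ij equals the minimum over all length-3 walks i = v_0 → v_1 → … → v_3 = j of Σ_t A[v_t][v_{t+1}]. For example, for (i, j) = (0, 1) we minimise over 4 possible intermediate vertex sequences; the minimum is 9, attained along the walk 0 → 1 → 1 → 1.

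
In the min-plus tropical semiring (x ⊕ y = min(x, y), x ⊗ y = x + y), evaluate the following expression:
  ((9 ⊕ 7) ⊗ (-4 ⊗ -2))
((9 ⊕ 7) ⊗ (-4 ⊗ -2)) = 1

Expand innermost to outermost. Recall ⊕ takes the minimum of its arguments and ⊗ takes their sum. Working out the expression ((9 ⊕ 7) ⊗ (-4 ⊗ -2)) gives 1.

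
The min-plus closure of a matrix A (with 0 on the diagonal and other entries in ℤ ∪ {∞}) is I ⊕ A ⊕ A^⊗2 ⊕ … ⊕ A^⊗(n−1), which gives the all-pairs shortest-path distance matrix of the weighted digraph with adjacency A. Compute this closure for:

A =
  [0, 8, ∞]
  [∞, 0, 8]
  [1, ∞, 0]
Closure =
  [0, 8, 16]
  [9, 0, 8]
  [1, 9, 0]

This is the Floyd-Warshall all-pairs shortest-path computation. For each intermediate vertex k = 0, 1, …, 2, update dist[i][j] ← min(dist[i][j], dist[i][k] + dist[k][j]). The final matrix gives, for each (i, j), the minimum total weight of any directed path from i to j (possibly empty when i = j).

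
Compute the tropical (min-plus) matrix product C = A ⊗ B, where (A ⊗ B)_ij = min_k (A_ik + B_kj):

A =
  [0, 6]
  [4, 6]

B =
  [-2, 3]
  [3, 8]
A ⊗ B =
  [-2, 3]
  [2, 7]

Apply the min-plus product entry-by-entry:
  C[0][0] = min over k of (A[0][0] + B[0][0] = 0 + -2 = -2, A[0][1] + B[1][0] = 6 + 3 = 9) = -2 (attained at k = 0)
  C[0][1] = min over k of (A[0][0] + B[0][1] = 0 + 3 = 3, A[0][1] + B[1][1] = 6 + 8 = 14) = 3 (attained at k = 0)
  C[1][0] = min over k of (A[1][0] + B[0][0] = 4 + -2 = 2, A[1][1] + B[1][0] = 6 + 3 = 9) = 2 (attained at k = 0)
  C[1][1] = min over k of (A[1][0] + B[0][1] = 4 + 3 = 7, A[1][1] + B[1][1] = 6 + 8 = 14) = 7 (attained at k = 0)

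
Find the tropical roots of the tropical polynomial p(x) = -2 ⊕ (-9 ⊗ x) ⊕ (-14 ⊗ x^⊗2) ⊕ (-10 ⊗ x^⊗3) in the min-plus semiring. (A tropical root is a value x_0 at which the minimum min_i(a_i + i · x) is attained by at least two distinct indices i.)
Roots: {-4, 5, 7}

Each tropical root is a break point of the lower envelope of the lines y = a_i + i · x (there are 4 lines, with slopes 0, 1, ..., 3). Only the lines that attain the minimum somewhere contribute to roots; other lines are dominated. Here the surviving (envelope) indices are i = 3, i = 2, i = 1, i = 0.
Intersections between consecutive envelope lines give the roots: for adjacent envelope indices i < j the intersection is x = (a_i − a_j) / (j − i). Reading off the sorted break points: {-4, 5, 7}.
Verification: at each break x_0, at least two indices attain the minimum of min_i(a_i + i · x_0).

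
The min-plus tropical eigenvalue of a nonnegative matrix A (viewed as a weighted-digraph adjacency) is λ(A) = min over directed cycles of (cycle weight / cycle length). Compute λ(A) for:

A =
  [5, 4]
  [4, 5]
λ(A) = 4

Enumerate directed cycles and compute their means (weight / length). Sample:
  cycle 0 → 0: weight = 5, length = 1, mean = 5/1 ≈ 5.000
  cycle 1 → 1: weight = 5, length = 1, mean = 5/1 ≈ 5.000
  cycle 0 → 1 → 0: weight = 8, length = 2, mean = 8/2 ≈ 4.000
  cycle 1 → 0 → 1: weight = 8, length = 2, mean = 8/2 ≈ 4.000
Minimum mean = 4.000, attained e.g. along the cycle 0 → 1 → 0 with weight 8 and length 2. So λ(A) = 8/2 = 4.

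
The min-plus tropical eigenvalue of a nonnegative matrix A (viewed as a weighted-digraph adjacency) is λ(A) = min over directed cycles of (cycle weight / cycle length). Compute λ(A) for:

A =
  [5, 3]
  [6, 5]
λ(A) = 9/2

Enumerate directed cycles and compute their means (weight / length). Sample:
  cycle 0 → 0: weight = 5, length = 1, mean = 5/1 ≈ 5.000
  cycle 1 → 1: weight = 5, length = 1, mean = 5/1 ≈ 5.000
  cycle 0 → 1 → 0: weight = 9, length = 2, mean = 9/2 ≈ 4.500
  cycle 1 → 0 → 1: weight = 9, length = 2, mean = 9/2 ≈ 4.500
Minimum mean = 4.500, attained e.g. along the cycle 0 → 1 → 0 with weight 9 and length 2. So λ(A) = 9/2 = 9/2.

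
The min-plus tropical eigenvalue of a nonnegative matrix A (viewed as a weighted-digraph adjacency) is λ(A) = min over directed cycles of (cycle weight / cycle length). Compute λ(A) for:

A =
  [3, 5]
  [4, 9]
λ(A) = 3

Enumerate directed cycles and compute their means (weight / length). Sample:
  cycle 0 → 0: weight = 3, length = 1, mean = 3/1 ≈ 3.000
  cycle 1 → 1: weight = 9, length = 1, mean = 9/1 ≈ 9.000
  cycle 0 → 1 → 0: weight = 9, length = 2, mean = 9/2 ≈ 4.500
  cycle 1 → 0 → 1: weight = 9, length = 2, mean = 9/2 ≈ 4.500
Minimum mean = 3.000, attained e.g. along the cycle 0 → 0 with weight 3 and length 1. So λ(A) = 3/1 = 3.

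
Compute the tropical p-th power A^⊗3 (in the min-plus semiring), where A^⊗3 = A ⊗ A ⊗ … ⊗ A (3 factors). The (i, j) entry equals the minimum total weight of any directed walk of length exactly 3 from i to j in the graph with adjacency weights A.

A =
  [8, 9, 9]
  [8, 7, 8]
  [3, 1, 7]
A^⊗3 =
  [18, 17, 18]
  [17, 16, 17]
  [12, 10, 16]

Each entry (A^⊗3)_ij equals the minimum over all length-3 walks i = v_0 → v_1 → … → v_3 = j of Σ_t A[v_t][v_{t+1}]. For example, for (i, j) = (0, 2) we minimise over 9 possible intermediate vertex sequences; the minimum is 18, attained along the walk 0 → 2 → 1 → 2.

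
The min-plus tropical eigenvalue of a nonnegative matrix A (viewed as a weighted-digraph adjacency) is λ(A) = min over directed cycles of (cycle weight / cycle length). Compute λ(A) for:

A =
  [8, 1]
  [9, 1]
λ(A) = 1

Enumerate directed cycles and compute their means (weight / length). Sample:
  cycle 0 → 0: weight = 8, length = 1, mean = 8/1 ≈ 8.000
  cycle 1 → 1: weight = 1, length = 1, mean = 1/1 ≈ 1.000
  cycle 0 → 1 → 0: weight = 10, length = 2, mean = 10/2 ≈ 5.000
  cycle 1 → 0 → 1: weight = 10, length = 2, mean = 10/2 ≈ 5.000
Minimum mean = 1.000, attained e.g. along the cycle 1 → 1 with weight 1 and length 1. So λ(A) = 1/1 = 1.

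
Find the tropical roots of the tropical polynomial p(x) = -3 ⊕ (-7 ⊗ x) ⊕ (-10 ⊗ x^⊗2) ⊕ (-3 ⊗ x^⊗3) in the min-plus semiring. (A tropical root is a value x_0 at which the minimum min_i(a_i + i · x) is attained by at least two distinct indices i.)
Roots: {-7, 3, 4}

Each tropical root is a break point of the lower envelope of the lines y = a_i + i · x (there are 4 lines, with slopes 0, 1, ..., 3). Only the lines that attain the minimum somewhere contribute to roots; other lines are dominated. Here the surviving (envelope) indices are i = 3, i = 2, i = 1, i = 0.
Intersections between consecutive envelope lines give the roots: for adjacent envelope indices i < j the intersection is x = (a_i − a_j) / (j − i). Reading off the sorted break points: {-7, 3, 4}.
Verification: at each break x_0, at least two indices attain the minimum of min_i(a_i + i · x_0).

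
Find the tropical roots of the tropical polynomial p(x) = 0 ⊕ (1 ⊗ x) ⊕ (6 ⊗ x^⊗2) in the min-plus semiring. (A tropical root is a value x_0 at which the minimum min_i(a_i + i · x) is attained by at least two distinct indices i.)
Roots: {-5, -1}

Each tropical root is a break point of the lower envelope of the lines y = a_i + i · x (there are 3 lines, with slopes 0, 1, ..., 2). Only the lines that attain the minimum somewhere contribute to roots; other lines are dominated. Here the surviving (envelope) indices are i = 2, i = 1, i = 0.
Intersections between consecutive envelope lines give the roots: for adjacent envelope indices i < j the intersection is x = (a_i − a_j) / (j − i). Reading off the sorted break points: {-5, -1}.
Verification: at each break x_0, at least two indices attain the minimum of min_i(a_i + i · x_0).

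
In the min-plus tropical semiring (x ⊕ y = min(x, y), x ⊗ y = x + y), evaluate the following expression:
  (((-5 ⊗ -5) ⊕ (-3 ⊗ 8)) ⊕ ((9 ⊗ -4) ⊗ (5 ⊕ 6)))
(((-5 ⊗ -5) ⊕ (-3 ⊗ 8)) ⊕ ((9 ⊗ -4) ⊗ (5 ⊕ 6))) = -10

Expand innermost to outermost. Recall ⊕ takes the minimum of its arguments and ⊗ takes their sum. Working out the expression (((-5 ⊗ -5) ⊕ (-3 ⊗ 8)) ⊕ ((9 ⊗ -4) ⊗ (5 ⊕ 6))) gives -10.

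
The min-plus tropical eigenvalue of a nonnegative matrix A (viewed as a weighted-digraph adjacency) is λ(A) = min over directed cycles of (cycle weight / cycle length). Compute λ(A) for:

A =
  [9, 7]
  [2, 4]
λ(A) = 4

Enumerate directed cycles and compute their means (weight / length). Sample:
  cycle 0 → 0: weight = 9, length = 1, mean = 9/1 ≈ 9.000
  cycle 1 → 1: weight = 4, length = 1, mean = 4/1 ≈ 4.000
  cycle 0 → 1 → 0: weight = 9, length = 2, mean = 9/2 ≈ 4.500
  cycle 1 → 0 → 1: weight = 9, length = 2, mean = 9/2 ≈ 4.500
Minimum mean = 4.000, attained e.g. along the cycle 1 → 1 with weight 4 and length 1. So λ(A) = 4/1 = 4.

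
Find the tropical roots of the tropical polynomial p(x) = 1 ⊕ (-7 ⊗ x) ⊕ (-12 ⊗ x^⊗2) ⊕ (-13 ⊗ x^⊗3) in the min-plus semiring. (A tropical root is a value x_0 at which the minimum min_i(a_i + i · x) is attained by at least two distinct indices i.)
Roots: {1, 5, 8}

Each tropical root is a break point of the lower envelope of the lines y = a_i + i · x (there are 4 lines, with slopes 0, 1, ..., 3). Only the lines that attain the minimum somewhere contribute to roots; other lines are dominated. Here the surviving (envelope) indices are i = 3, i = 2, i = 1, i = 0.
Intersections between consecutive envelope lines give the roots: for adjacent envelope indices i < j the intersection is x = (a_i − a_j) / (j − i). Reading off the sorted break points: {1, 5, 8}.
Verification: at each break x_0, at least two indices attain the minimum of min_i(a_i + i · x_0).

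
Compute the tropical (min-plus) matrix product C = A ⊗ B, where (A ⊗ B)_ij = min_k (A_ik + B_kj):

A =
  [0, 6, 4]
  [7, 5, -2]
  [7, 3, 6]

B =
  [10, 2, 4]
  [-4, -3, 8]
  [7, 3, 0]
A ⊗ B =
  [2, 2, 4]
  [1, 1, -2]
  [-1, 0, 6]

Apply the min-plus product entry-by-entry:
  C[0][0] = min over k of (A[0][0] + B[0][0] = 0 + 10 = 10, A[0][1] + B[1][0] = 6 + -4 = 2, A[0][2] + B[2][0] = 4 + 7 = 11) = 2 (attained at k = 1)
  C[0][1] = min over k of (A[0][0] + B[0][1] = 0 + 2 = 2, A[0][1] + B[1][1] = 6 + -3 = 3, A[0][2] + B[2][1] = 4 + 3 = 7) = 2 (attained at k = 0)
  C[0][2] = min over k of (A[0][0] + B[0][2] = 0 + 4 = 4, A[0][1] + B[1][2] = 6 + 8 = 14, A[0][2] + B[2][2] = 4 + 0 = 4) = 4 (attained at k = 0)
  C[1][0] = min over k of (A[1][0] + B[0][0] = 7 + 10 = 17, A[1][1] + B[1][0] = 5 + -4 = 1, A[1][2] + B[2][0] = -2 + 7 = 5) = 1 (attained at k = 1)
  C[1][1] = min over k of (A[1][0] + B[0][1] = 7 + 2 = 9, A[1][1] + B[1][1] = 5 + -3 = 2, A[1][2] + B[2][1] = -2 + 3 = 1) = 1 (attained at k = 2)
  C[1][2] = min over k of (A[1][0] + B[0][2] = 7 + 4 = 11, A[1][1] + B[1][2] = 5 + 8 = 13, A[1][2] + B[2][2] = -2 + 0 = -2) = -2 (attained at k = 2)
  C[2][0] = min over k of (A[2][0] + B[0][0] = 7 + 10 = 17, A[2][1] + B[1][0] = 3 + -4 = -1, A[2][2] + B[2][0] = 6 + 7 = 13) = -1 (attained at k = 1)
  C[2][1] = min over k of (A[2][0] + B[0][1] = 7 + 2 = 9, A[2][1] + B[1][1] = 3 + -3 = 0, A[2][2] + B[2][1] = 6 + 3 = 9) = 0 (attained at k = 1)
  C[2][2] = min over k of (A[2][0] + B[0][2] = 7 + 4 = 11, A[2][1] + B[1][2] = 3 + 8 = 11, A[2][2] + B[2][2] = 6 + 0 = 6) = 6 (attained at k = 2)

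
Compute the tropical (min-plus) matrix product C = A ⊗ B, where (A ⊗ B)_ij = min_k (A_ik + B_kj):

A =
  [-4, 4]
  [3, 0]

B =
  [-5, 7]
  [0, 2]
A ⊗ B =
  [-9, 3]
  [-2, 2]

Apply the min-plus product entry-by-entry:
  C[0][0] = min over k of (A[0][0] + B[0][0] = -4 + -5 = -9, A[0][1] + B[1][0] = 4 + 0 = 4) = -9 (attained at k = 0)
  C[0][1] = min over k of (A[0][0] + B[0][1] = -4 + 7 = 3, A[0][1] + B[1][1] = 4 + 2 = 6) = 3 (attained at k = 0)
  C[1][0] = min over k of (A[1][0] + B[0][0] = 3 + -5 = -2, A[1][1] + B[1][0] = 0 + 0 = 0) = -2 (attained at k = 0)
  C[1][1] = min over k of (A[1][0] + B[0][1] = 3 + 7 = 10, A[1][1] + B[1][1] = 0 + 2 = 2) = 2 (attained at k = 1)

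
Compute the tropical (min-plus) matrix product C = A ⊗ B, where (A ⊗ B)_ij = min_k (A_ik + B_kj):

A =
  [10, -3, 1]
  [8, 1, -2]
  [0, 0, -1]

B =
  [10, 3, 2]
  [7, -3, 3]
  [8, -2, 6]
A ⊗ B =
  [4, -6, 0]
  [6, -4, 4]
  [7, -3, 2]

Apply the min-plus product entry-by-entry:
  C[0][0] = min over k of (A[0][0] + B[0][0] = 10 + 10 = 20, A[0][1] + B[1][0] = -3 + 7 = 4, A[0][2] + B[2][0] = 1 + 8 = 9) = 4 (attained at k = 1)
  C[0][1] = min over k of (A[0][0] + B[0][1] = 10 + 3 = 13, A[0][1] + B[1][1] = -3 + -3 = -6, A[0][2] + B[2][1] = 1 + -2 = -1) = -6 (attained at k = 1)
  C[0][2] = min over k of (A[0][0] + B[0][2] = 10 + 2 = 12, A[0][1] + B[1][2] = -3 + 3 = 0, A[0][2] + B[2][2] = 1 + 6 = 7) = 0 (attained at k = 1)
  C[1][0] = min over k of (A[1][0] + B[0][0] = 8 + 10 = 18, A[1][1] + B[1][0] = 1 + 7 = 8, A[1][2] + B[2][0] = -2 + 8 = 6) = 6 (attained at k = 2)
  C[1][1] = min over k of (A[1][0] + B[0][1] = 8 + 3 = 11, A[1][1] + B[1][1] = 1 + -3 = -2, A[1][2] + B[2][1] = -2 + -2 = -4) = -4 (attained at k = 2)
  C[1][2] = min over k of (A[1][0] + B[0][2] = 8 + 2 = 10, A[1][1] + B[1][2] = 1 + 3 = 4, A[1][2] + B[2][2] = -2 + 6 = 4) = 4 (attained at k = 1)
  C[2][0] = min over k of (A[2][0] + B[0][0] = 0 + 10 = 10, A[2][1] + B[1][0] = 0 + 7 = 7, A[2][2] + B[2][0] = -1 + 8 = 7) = 7 (attained at k = 1)
  C[2][1] = min over k of (A[2][0] + B[0][1] = 0 + 3 = 3, A[2][1] + B[1][1] = 0 + -3 = -3, A[2][2] + B[2][1] = -1 + -2 = -3) = -3 (attained at k = 1)
  C[2][2] = min over k of (A[2][0] + B[0][2] = 0 + 2 = 2, A[2][1] + B[1][2] = 0 + 3 = 3, A[2][2] + B[2][2] = -1 + 6 = 5) = 2 (attained at k = 0)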